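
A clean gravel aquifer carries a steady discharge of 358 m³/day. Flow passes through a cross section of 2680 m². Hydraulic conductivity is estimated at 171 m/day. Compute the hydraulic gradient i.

From Q = K·A·i, i = Q / (K·A) = 358 / (171.0 × 2680) = 0.0007812.

0.000781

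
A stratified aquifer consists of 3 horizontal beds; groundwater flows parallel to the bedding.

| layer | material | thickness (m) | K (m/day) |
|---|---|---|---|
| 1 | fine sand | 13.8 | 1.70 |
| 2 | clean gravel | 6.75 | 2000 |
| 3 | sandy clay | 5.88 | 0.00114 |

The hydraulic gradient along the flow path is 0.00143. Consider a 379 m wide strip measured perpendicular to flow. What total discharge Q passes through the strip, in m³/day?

Flow is parallel to layering, so each bed carries its own Darcy discharge and the transmissivities add.
Σ(K_i·b_i) = 1.70×13.8 + 2000×6.75 + 0.00114×5.88 = 13523 m²/day.
Hydraulic gradient i = 0.00143.
Q = Σ(K_i·b_i) · W · i = 13523 × 379 × 0.001430 = 7329 m³/day.

7330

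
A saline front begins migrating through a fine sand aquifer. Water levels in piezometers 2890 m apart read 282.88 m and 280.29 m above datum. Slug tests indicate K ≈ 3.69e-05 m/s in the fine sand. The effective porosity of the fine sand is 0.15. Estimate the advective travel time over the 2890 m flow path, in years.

Convert K: 3.69e-05 m/s × 86400 = 3.188 m/day.
Hydraulic gradient i = (282.88 − 280.29) / 2890 = 2.59 / 2890 = 0.0008962.
Darcy flux q = K · i = 3.188 × 0.0008962 = 0.002857 m/day.
Seepage velocity v = q / n_e = 0.002857 / 0.15 = 0.01905 m/day.
Travel time t = L / v = 2890 / 0.01905 = 1.517e+05 days = 415.4 years.

415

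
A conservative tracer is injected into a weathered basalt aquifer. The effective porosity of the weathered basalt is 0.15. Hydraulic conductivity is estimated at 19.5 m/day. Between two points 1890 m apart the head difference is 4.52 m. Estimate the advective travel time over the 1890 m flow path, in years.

16.6

Hydraulic gradient i = Δh / L = 4.52 / 1890 = 0.002392.
Darcy flux q = K · i = 19.50 × 0.002392 = 0.04663 m/day.
Seepage velocity v = q / n_e = 0.04663 / 0.15 = 0.3109 m/day.
Travel time t = L / v = 1890 / 0.3109 = 6079 days = 16.64 years.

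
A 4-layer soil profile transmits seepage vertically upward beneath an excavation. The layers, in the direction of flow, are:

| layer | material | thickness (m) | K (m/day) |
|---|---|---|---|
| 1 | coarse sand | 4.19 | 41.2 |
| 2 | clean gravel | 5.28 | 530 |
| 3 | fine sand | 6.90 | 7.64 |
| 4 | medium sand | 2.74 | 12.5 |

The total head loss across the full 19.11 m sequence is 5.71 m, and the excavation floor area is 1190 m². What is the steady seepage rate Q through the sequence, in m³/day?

Flow is perpendicular to layering, so the layers act in series and the equivalent K is the thickness-weighted harmonic mean.
Total thickness L = 4.19 + 5.28 + 6.90 + 2.74 = 19.11 m.
Σ(b_i/K_i) = 4.19/41.2 + 5.28/530 + 6.90/7.64 + 2.74/12.5 = 1.234 d.
K_eq = L / Σ(b_i/K_i) = 19.11 / 1.234 = 15.49 m/day.
Q = K_eq · A · (Δh/L) = 15.49 × 1190 × (5.71/19.11) = 5506 m³/day.

5510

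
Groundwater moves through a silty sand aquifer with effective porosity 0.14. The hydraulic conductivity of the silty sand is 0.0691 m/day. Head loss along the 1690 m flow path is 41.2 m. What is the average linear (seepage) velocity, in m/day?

0.0120

Hydraulic gradient i = Δh / L = 41.2 / 1690 = 0.02438.
Darcy flux q = K · i = 0.06910 × 0.02438 = 0.001685 m/day.
Seepage velocity v = q / n_e = 0.001685 / 0.14 = 0.01203 m/day.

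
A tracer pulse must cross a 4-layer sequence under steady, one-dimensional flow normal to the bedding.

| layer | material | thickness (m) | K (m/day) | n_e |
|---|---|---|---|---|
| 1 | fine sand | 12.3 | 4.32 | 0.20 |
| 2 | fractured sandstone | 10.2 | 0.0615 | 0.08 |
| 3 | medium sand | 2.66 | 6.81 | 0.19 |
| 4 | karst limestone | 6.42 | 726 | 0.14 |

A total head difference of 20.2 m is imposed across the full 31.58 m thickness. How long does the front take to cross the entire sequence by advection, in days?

39.2

With flow normal to the layers, continuity requires the same specific discharge q through every layer.
Σ(b_i/K_i) = 12.3/4.32 + 10.2/0.0615 + 2.66/6.81 + 6.42/726 = 169.1 d.
q = Δh / Σ(b_i/K_i) = 20.2 / 169.1 = 0.1195 m/day.
In each layer the seepage velocity is v_i = q/n_i, so the layer transit time is t_i = b_i·n_i / q:
  layer 1 (fine sand): t_1 = 12.3 × 0.20 / 0.1195 = 20.59 d
  layer 2 (fractured sandstone): t_2 = 10.2 × 0.08 / 0.1195 = 6.831 d
  layer 3 (medium sand): t_3 = 2.66 × 0.19 / 0.1195 = 4.231 d
  layer 4 (karst limestone): t_4 = 6.42 × 0.14 / 0.1195 = 7.524 d
Total t = Σ t_i = 39.18 days.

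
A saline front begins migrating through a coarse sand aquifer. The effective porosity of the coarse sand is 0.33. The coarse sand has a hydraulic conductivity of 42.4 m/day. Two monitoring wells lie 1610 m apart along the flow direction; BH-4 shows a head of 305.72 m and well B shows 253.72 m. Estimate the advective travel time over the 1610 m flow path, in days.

Hydraulic gradient i = (305.72 − 253.72) / 1610 = 52 / 1610 = 0.03230.
Darcy flux q = K · i = 42.40 × 0.03230 = 1.369 m/day.
Seepage velocity v = q / n_e = 1.369 / 0.33 = 4.150 m/day.
Travel time t = L / v = 1610 / 4.150 = 388.0 days.

388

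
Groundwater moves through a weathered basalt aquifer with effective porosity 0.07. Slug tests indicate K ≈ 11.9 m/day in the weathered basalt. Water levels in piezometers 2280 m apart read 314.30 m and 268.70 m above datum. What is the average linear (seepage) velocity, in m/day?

Hydraulic gradient i = (314.30 − 268.70) / 2280 = 45.6 / 2280 = 0.02000.
Darcy flux q = K · i = 11.90 × 0.02000 = 0.2380 m/day.
Seepage velocity v = q / n_e = 0.2380 / 0.07 = 3.400 m/day.

3.40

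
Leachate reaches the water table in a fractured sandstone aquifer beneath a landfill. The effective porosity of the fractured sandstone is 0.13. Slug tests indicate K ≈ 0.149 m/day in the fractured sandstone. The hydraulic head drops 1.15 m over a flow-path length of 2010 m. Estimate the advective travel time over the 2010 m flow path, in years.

8390

Hydraulic gradient i = Δh / L = 1.15 / 2010 = 0.0005721.
Darcy flux q = K · i = 0.1490 × 0.0005721 = 8.525e-05 m/day.
Seepage velocity v = q / n_e = 8.525e-05 / 0.13 = 0.0006558 m/day.
Travel time t = L / v = 2010 / 0.0006558 = 3.065e+06 days = 8392 years.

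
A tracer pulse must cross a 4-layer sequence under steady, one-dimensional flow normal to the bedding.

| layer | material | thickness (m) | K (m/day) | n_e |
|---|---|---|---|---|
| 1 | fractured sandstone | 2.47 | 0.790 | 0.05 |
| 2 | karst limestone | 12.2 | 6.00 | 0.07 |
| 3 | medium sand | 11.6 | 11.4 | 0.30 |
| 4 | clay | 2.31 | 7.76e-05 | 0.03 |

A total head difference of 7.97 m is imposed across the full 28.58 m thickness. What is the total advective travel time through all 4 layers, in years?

With flow normal to the layers, continuity requires the same specific discharge q through every layer.
Σ(b_i/K_i) = 2.47/0.790 + 12.2/6.00 + 11.6/11.4 + 2.31/7.76e-05 = 29774 d.
q = Δh / Σ(b_i/K_i) = 7.97 / 29774 = 0.0002677 m/day.
In each layer the seepage velocity is v_i = q/n_i, so the layer transit time is t_i = b_i·n_i / q:
  layer 1 (fractured sandstone): t_1 = 2.47 × 0.05 / 0.0002677 = 461.4 d
  layer 2 (karst limestone): t_2 = 12.2 × 0.07 / 0.0002677 = 3190 d
  layer 3 (medium sand): t_3 = 11.6 × 0.30 / 0.0002677 = 13001 d
  layer 4 (clay): t_4 = 2.31 × 0.03 / 0.0002677 = 258.9 d
Total t = Σ t_i = 16911 days = 46.30 years.

46.3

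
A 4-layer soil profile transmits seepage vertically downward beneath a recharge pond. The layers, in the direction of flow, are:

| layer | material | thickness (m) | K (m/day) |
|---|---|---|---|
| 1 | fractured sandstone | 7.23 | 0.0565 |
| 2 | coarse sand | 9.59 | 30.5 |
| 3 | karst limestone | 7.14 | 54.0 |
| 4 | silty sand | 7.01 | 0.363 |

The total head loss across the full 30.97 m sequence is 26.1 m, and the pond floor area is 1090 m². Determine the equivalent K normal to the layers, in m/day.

Flow is perpendicular to layering, so the layers act in series and the equivalent K is the thickness-weighted harmonic mean.
Total thickness L = 7.23 + 9.59 + 7.14 + 7.01 = 30.97 m.
Σ(b_i/K_i) = 7.23/0.0565 + 9.59/30.5 + 7.14/54.0 + 7.01/0.363 = 147.7 d.
K_eq = L / Σ(b_i/K_i) = 30.97 / 147.7 = 0.2096 m/day.

0.210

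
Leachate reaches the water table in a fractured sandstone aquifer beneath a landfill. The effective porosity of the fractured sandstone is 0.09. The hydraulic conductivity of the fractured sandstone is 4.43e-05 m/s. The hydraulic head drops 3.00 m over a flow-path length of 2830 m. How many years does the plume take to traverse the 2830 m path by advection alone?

Convert K: 4.43e-05 m/s × 86400 = 3.828 m/day.
Hydraulic gradient i = Δh / L = 3.00 / 2830 = 0.001060.
Darcy flux q = K · i = 3.828 × 0.001060 = 0.004057 m/day.
Seepage velocity v = q / n_e = 0.004057 / 0.09 = 0.04508 m/day.
Travel time t = L / v = 2830 / 0.04508 = 62774 days = 171.9 years.

172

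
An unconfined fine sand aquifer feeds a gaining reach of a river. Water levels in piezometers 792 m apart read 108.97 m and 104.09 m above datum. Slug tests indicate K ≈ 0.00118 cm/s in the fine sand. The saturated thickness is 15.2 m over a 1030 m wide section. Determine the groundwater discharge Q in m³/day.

98.3

Convert K: 0.00118 cm/s × 864 = 1.020 m/day.
Cross-sectional area A = 1030 × 15.2 = 15656 m².
Hydraulic gradient i = (108.97 − 104.09) / 792 = 4.88 / 792 = 0.006162.
Darcy's law: Q = K · A · i = 1.020 × 15656 × 0.006162 = 98.35 m³/day.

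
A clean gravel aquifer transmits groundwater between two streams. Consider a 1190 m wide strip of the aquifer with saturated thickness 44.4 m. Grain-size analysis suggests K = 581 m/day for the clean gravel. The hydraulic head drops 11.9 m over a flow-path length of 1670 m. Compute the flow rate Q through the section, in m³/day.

219000

Cross-sectional area A = 1190 × 44.4 = 52836 m².
Hydraulic gradient i = Δh / L = 11.9 / 1670 = 0.007126.
Darcy's law: Q = K · A · i = 581.0 × 52836 × 0.007126 = 2.187e+05 m³/day.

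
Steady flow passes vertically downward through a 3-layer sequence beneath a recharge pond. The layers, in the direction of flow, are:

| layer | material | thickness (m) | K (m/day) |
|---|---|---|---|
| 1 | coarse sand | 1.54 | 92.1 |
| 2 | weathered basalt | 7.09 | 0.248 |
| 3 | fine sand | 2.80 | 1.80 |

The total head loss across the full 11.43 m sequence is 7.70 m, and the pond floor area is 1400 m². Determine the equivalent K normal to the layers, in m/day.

0.379

Flow is perpendicular to layering, so the layers act in series and the equivalent K is the thickness-weighted harmonic mean.
Total thickness L = 1.54 + 7.09 + 2.80 = 11.43 m.
Σ(b_i/K_i) = 1.54/92.1 + 7.09/0.248 + 2.80/1.80 = 30.16 d.
K_eq = L / Σ(b_i/K_i) = 11.43 / 30.16 = 0.3790 m/day.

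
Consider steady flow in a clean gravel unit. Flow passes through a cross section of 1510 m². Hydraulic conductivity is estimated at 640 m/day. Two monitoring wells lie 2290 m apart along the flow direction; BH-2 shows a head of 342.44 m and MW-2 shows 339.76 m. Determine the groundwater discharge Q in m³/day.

1130

Hydraulic gradient i = (342.44 − 339.76) / 2290 = 2.68 / 2290 = 0.001170.
Darcy's law: Q = K · A · i = 640.0 × 1510 × 0.001170 = 1131 m³/day.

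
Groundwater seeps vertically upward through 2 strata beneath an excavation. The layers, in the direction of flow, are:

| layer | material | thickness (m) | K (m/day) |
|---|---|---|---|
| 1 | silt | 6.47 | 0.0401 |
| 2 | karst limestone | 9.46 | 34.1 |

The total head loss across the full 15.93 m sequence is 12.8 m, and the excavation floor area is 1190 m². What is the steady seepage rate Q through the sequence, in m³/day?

Flow is perpendicular to layering, so the layers act in series and the equivalent K is the thickness-weighted harmonic mean.
Total thickness L = 6.47 + 9.46 = 15.93 m.
Σ(b_i/K_i) = 6.47/0.0401 + 9.46/34.1 = 161.6 d.
K_eq = L / Σ(b_i/K_i) = 15.93 / 161.6 = 0.09856 m/day.
Q = K_eq · A · (Δh/L) = 0.09856 × 1190 × (12.8/15.93) = 94.24 m³/day.

94.2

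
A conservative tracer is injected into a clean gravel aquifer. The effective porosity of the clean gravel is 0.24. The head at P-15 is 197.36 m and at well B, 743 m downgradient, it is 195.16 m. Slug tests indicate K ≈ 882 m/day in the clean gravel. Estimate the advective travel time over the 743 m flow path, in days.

68.3

Hydraulic gradient i = (197.36 − 195.16) / 743 = 2.2 / 743 = 0.002961.
Darcy flux q = K · i = 882.0 × 0.002961 = 2.612 m/day.
Seepage velocity v = q / n_e = 2.612 / 0.24 = 10.88 m/day.
Travel time t = L / v = 743 / 10.88 = 68.28 days.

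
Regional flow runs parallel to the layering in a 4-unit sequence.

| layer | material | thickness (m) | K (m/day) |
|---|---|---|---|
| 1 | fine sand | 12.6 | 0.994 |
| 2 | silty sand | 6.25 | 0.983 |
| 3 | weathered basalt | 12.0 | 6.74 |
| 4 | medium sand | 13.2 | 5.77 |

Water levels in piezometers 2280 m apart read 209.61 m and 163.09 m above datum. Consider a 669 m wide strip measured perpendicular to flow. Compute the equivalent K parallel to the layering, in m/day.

3.99

Flow is parallel to layering, so each bed carries its own Darcy discharge and the transmissivities add.
Σ(K_i·b_i) = 0.994×12.6 + 0.983×6.25 + 6.74×12.0 + 5.77×13.2 = 175.7 m²/day.
Total thickness b = 44.05 m, so K_eq = Σ(K_i·b_i)/b = 3.989 m/day.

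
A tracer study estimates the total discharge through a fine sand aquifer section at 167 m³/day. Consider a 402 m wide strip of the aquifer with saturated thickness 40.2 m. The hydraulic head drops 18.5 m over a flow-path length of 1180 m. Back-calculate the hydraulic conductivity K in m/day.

Cross-sectional area A = 402 × 40.2 = 16160 m².
Hydraulic gradient i = Δh / L = 18.5 / 1180 = 0.01568.
From Q = K·A·i, K = Q / (A·i) = 167 / (16160 × 0.01568) = 0.6591 m/day.

0.659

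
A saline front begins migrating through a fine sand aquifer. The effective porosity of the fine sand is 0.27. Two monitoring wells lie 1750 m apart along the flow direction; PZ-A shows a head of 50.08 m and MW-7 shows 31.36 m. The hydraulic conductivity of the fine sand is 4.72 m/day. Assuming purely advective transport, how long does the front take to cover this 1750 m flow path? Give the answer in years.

25.6

Hydraulic gradient i = (50.08 − 31.36) / 1750 = 18.72 / 1750 = 0.01070.
Darcy flux q = K · i = 4.720 × 0.01070 = 0.05049 m/day.
Seepage velocity v = q / n_e = 0.05049 / 0.27 = 0.1870 m/day.
Travel time t = L / v = 1750 / 0.1870 = 9358 days = 25.62 years.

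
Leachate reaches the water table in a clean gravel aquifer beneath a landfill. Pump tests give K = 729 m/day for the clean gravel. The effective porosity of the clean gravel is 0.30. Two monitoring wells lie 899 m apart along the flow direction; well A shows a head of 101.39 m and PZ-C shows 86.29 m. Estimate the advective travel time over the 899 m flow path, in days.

22.0

Hydraulic gradient i = (101.39 − 86.29) / 899 = 15.1 / 899 = 0.01680.
Darcy flux q = K · i = 729.0 × 0.01680 = 12.24 m/day.
Seepage velocity v = q / n_e = 12.24 / 0.30 = 40.82 m/day.
Travel time t = L / v = 899 / 40.82 = 22.03 days.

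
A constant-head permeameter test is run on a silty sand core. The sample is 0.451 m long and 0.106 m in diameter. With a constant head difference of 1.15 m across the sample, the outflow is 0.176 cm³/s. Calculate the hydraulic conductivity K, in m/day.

Cross-sectional area A = π·(d/2)² = π × (0.106/2)² = 0.008825 m².
Convert discharge: 0.176 cm³/s = 1.760e-07 m³/s.
Darcy's law rearranged: K = Q·L / (A·Δh) = 1.760e-07 × 0.451 / (0.008825 × 1.15) = 7.821e-06 m/s = 0.6758 m/day.

0.676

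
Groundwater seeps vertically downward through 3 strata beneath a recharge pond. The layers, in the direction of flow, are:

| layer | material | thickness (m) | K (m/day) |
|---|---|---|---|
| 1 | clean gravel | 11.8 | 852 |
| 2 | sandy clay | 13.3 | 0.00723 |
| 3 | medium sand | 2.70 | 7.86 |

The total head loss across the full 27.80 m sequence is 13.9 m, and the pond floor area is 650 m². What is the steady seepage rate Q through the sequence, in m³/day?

4.91

Flow is perpendicular to layering, so the layers act in series and the equivalent K is the thickness-weighted harmonic mean.
Total thickness L = 11.8 + 13.3 + 2.70 = 27.80 m.
Σ(b_i/K_i) = 11.8/852 + 13.3/0.00723 + 2.70/7.86 = 1840 d.
K_eq = L / Σ(b_i/K_i) = 27.80 / 1840 = 0.01511 m/day.
Q = K_eq · A · (Δh/L) = 0.01511 × 650 × (13.9/27.80) = 4.911 m³/day.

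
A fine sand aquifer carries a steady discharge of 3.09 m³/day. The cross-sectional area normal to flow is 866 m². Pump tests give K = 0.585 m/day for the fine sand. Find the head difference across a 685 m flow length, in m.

4.18

From Q = K·A·i, i = Q / (K·A) = 3.09 / (0.5850 × 866.0) = 0.006099.
Head loss Δh = i · L = 0.006099 × 685 = 4.178 m.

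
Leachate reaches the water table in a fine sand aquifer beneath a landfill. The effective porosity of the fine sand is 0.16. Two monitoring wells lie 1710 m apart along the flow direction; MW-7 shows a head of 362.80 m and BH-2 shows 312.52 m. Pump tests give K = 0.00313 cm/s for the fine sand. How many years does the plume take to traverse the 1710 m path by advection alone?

9.42

Convert K: 0.00313 cm/s × 864 = 2.704 m/day.
Hydraulic gradient i = (362.80 − 312.52) / 1710 = 50.28 / 1710 = 0.02940.
Darcy flux q = K · i = 2.704 × 0.02940 = 0.07952 m/day.
Seepage velocity v = q / n_e = 0.07952 / 0.16 = 0.4970 m/day.
Travel time t = L / v = 1710 / 0.4970 = 3441 days = 9.420 years.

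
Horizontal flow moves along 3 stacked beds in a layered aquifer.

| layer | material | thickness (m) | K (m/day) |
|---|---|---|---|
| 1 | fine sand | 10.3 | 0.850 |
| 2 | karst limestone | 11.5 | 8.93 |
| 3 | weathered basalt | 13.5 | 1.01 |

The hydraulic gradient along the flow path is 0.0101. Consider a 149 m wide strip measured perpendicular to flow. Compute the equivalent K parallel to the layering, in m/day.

3.54

Flow is parallel to layering, so each bed carries its own Darcy discharge and the transmissivities add.
Σ(K_i·b_i) = 0.850×10.3 + 8.93×11.5 + 1.01×13.5 = 125.1 m²/day.
Total thickness b = 35.30 m, so K_eq = Σ(K_i·b_i)/b = 3.543 m/day.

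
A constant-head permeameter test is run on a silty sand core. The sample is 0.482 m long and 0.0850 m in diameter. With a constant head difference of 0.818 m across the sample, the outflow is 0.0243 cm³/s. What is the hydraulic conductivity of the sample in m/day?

Cross-sectional area A = π·(d/2)² = π × (0.0850/2)² = 0.005675 m².
Convert discharge: 0.0243 cm³/s = 2.430e-08 m³/s.
Darcy's law rearranged: K = Q·L / (A·Δh) = 2.430e-08 × 0.482 / (0.005675 × 0.818) = 2.523e-06 m/s = 0.2180 m/day.

0.218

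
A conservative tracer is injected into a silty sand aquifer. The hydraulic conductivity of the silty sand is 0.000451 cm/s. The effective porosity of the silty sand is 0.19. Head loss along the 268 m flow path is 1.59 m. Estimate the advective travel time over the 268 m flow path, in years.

Convert K: 0.000451 cm/s × 864 = 0.3897 m/day.
Hydraulic gradient i = Δh / L = 1.59 / 268 = 0.005933.
Darcy flux q = K · i = 0.3897 × 0.005933 = 0.002312 m/day.
Seepage velocity v = q / n_e = 0.002312 / 0.19 = 0.01217 m/day.
Travel time t = L / v = 268 / 0.01217 = 22026 days = 60.30 years.

60.3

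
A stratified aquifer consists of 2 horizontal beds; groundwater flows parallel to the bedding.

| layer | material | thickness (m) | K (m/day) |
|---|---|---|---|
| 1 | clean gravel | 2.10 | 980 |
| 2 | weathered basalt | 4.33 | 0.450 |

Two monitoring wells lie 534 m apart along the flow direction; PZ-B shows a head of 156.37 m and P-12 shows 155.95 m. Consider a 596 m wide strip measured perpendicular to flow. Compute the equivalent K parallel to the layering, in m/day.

Flow is parallel to layering, so each bed carries its own Darcy discharge and the transmissivities add.
Σ(K_i·b_i) = 980×2.10 + 0.450×4.33 = 2060 m²/day.
Total thickness b = 6.430 m, so K_eq = Σ(K_i·b_i)/b = 320.4 m/day.

320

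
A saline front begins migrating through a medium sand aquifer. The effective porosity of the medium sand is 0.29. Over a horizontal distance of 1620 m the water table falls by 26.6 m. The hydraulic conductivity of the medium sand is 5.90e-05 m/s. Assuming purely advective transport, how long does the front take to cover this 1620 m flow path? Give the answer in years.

Convert K: 5.90e-05 m/s × 86400 = 5.098 m/day.
Hydraulic gradient i = Δh / L = 26.6 / 1620 = 0.01642.
Darcy flux q = K · i = 5.098 × 0.01642 = 0.08370 m/day.
Seepage velocity v = q / n_e = 0.08370 / 0.29 = 0.2886 m/day.
Travel time t = L / v = 1620 / 0.2886 = 5613 days = 15.37 years.

15.4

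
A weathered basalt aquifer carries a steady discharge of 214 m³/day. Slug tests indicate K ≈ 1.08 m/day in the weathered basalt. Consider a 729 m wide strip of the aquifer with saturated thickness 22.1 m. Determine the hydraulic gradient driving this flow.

Cross-sectional area A = 729 × 22.1 = 16111 m².
From Q = K·A·i, i = Q / (K·A) = 214 / (1.080 × 16111) = 0.01230.

0.0123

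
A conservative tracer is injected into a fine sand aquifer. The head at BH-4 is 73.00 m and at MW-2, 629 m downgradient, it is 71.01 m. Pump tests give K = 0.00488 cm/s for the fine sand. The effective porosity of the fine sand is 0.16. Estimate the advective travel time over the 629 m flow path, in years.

20.7

Convert K: 0.00488 cm/s × 864 = 4.216 m/day.
Hydraulic gradient i = (73.00 − 71.01) / 629 = 1.99 / 629 = 0.003164.
Darcy flux q = K · i = 4.216 × 0.003164 = 0.01334 m/day.
Seepage velocity v = q / n_e = 0.01334 / 0.16 = 0.08337 m/day.
Travel time t = L / v = 629 / 0.08337 = 7545 days = 20.66 years.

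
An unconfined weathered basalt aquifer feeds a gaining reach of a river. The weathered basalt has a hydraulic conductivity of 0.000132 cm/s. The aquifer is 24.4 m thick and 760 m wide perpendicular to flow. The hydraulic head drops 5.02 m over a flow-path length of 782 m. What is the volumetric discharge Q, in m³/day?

Convert K: 0.000132 cm/s × 864 = 0.1140 m/day.
Cross-sectional area A = 760 × 24.4 = 18544 m².
Hydraulic gradient i = Δh / L = 5.02 / 782 = 0.006419.
Darcy's law: Q = K · A · i = 0.1140 × 18544 × 0.006419 = 13.58 m³/day.

13.6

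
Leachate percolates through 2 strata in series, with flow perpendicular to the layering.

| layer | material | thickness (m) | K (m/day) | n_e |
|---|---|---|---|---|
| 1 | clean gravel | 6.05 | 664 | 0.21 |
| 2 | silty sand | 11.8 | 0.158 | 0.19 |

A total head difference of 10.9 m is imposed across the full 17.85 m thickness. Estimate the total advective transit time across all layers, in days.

With flow normal to the layers, continuity requires the same specific discharge q through every layer.
Σ(b_i/K_i) = 6.05/664 + 11.8/0.158 = 74.69 d.
q = Δh / Σ(b_i/K_i) = 10.9 / 74.69 = 0.1459 m/day.
In each layer the seepage velocity is v_i = q/n_i, so the layer transit time is t_i = b_i·n_i / q:
  layer 1 (clean gravel): t_1 = 6.05 × 0.21 / 0.1459 = 8.706 d
  layer 2 (silty sand): t_2 = 11.8 × 0.19 / 0.1459 = 15.36 d
Total t = Σ t_i = 24.07 days.

24.1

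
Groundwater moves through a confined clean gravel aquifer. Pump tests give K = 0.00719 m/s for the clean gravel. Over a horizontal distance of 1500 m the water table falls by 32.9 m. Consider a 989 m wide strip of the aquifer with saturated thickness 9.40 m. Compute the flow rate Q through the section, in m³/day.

Convert K: 0.00719 m/s × 86400 = 621.2 m/day.
Cross-sectional area A = 989 × 9.40 = 9297 m².
Hydraulic gradient i = Δh / L = 32.9 / 1500 = 0.02193.
Darcy's law: Q = K · A · i = 621.2 × 9297 × 0.02193 = 1.267e+05 m³/day.

127000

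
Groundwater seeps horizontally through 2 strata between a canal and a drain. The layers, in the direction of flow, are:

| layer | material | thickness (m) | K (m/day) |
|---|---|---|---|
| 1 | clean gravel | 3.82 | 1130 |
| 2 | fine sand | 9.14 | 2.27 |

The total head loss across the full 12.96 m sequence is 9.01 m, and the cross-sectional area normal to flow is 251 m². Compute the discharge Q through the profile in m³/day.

561

Flow is perpendicular to layering, so the layers act in series and the equivalent K is the thickness-weighted harmonic mean.
Total thickness L = 3.82 + 9.14 = 12.96 m.
Σ(b_i/K_i) = 3.82/1130 + 9.14/2.27 = 4.030 d.
K_eq = L / Σ(b_i/K_i) = 12.96 / 4.030 = 3.216 m/day.
Q = K_eq · A · (Δh/L) = 3.216 × 251 × (9.01/12.96) = 561.2 m³/day.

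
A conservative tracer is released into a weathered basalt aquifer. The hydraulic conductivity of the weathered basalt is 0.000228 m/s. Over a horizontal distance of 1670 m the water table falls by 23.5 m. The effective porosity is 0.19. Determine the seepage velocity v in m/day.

1.46

Convert K: 0.000228 m/s × 86400 = 19.70 m/day.
Hydraulic gradient i = Δh / L = 23.5 / 1670 = 0.01407.
Darcy flux q = K · i = 19.70 × 0.01407 = 0.2772 m/day.
Seepage velocity v = q / n_e = 0.2772 / 0.19 = 1.459 m/day.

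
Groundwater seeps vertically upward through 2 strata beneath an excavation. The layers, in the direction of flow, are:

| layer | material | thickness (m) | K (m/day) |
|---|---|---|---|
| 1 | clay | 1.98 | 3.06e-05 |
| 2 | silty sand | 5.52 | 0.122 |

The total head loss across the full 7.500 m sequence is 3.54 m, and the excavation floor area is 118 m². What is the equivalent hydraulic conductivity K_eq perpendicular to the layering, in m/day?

0.000116

Flow is perpendicular to layering, so the layers act in series and the equivalent K is the thickness-weighted harmonic mean.
Total thickness L = 1.98 + 5.52 = 7.500 m.
Σ(b_i/K_i) = 1.98/3.06e-05 + 5.52/0.122 = 64751 d.
K_eq = L / Σ(b_i/K_i) = 7.500 / 64751 = 0.0001158 m/day.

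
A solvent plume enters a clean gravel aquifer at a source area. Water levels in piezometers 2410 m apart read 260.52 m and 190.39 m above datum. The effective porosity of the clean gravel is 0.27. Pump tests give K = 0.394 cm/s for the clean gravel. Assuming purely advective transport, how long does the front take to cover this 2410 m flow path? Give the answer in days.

Convert K: 0.394 cm/s × 864 = 340.4 m/day.
Hydraulic gradient i = (260.52 − 190.39) / 2410 = 70.13 / 2410 = 0.02910.
Darcy flux q = K · i = 340.4 × 0.02910 = 9.906 m/day.
Seepage velocity v = q / n_e = 9.906 / 0.27 = 36.69 m/day.
Travel time t = L / v = 2410 / 36.69 = 65.69 days.

65.7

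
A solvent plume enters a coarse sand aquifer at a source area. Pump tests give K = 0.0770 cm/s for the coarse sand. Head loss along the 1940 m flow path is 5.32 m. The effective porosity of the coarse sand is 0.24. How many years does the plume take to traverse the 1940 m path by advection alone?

6.99

Convert K: 0.0770 cm/s × 864 = 66.53 m/day.
Hydraulic gradient i = Δh / L = 5.32 / 1940 = 0.002742.
Darcy flux q = K · i = 66.53 × 0.002742 = 0.1824 m/day.
Seepage velocity v = q / n_e = 0.1824 / 0.24 = 0.7602 m/day.
Travel time t = L / v = 1940 / 0.7602 = 2552 days = 6.987 years.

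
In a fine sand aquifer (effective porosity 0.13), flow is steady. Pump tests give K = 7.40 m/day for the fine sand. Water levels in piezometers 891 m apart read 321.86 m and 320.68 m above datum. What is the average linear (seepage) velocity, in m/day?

0.0754

Hydraulic gradient i = (321.86 − 320.68) / 891 = 1.18 / 891 = 0.001324.
Darcy flux q = K · i = 7.400 × 0.001324 = 0.009800 m/day.
Seepage velocity v = q / n_e = 0.009800 / 0.13 = 0.07539 m/day.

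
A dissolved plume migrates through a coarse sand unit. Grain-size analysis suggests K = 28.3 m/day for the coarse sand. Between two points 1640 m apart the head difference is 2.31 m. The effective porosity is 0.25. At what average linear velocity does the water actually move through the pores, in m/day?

Hydraulic gradient i = Δh / L = 2.31 / 1640 = 0.001409.
Darcy flux q = K · i = 28.30 × 0.001409 = 0.03986 m/day.
Seepage velocity v = q / n_e = 0.03986 / 0.25 = 0.1594 m/day.

0.159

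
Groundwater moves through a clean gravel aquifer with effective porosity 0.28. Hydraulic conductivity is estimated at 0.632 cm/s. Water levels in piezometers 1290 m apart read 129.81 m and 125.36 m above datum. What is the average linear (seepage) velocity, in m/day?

6.73

Convert K: 0.632 cm/s × 864 = 546.0 m/day.
Hydraulic gradient i = (129.81 − 125.36) / 1290 = 4.45 / 1290 = 0.003450.
Darcy flux q = K · i = 546.0 × 0.003450 = 1.884 m/day.
Seepage velocity v = q / n_e = 1.884 / 0.28 = 6.727 m/day.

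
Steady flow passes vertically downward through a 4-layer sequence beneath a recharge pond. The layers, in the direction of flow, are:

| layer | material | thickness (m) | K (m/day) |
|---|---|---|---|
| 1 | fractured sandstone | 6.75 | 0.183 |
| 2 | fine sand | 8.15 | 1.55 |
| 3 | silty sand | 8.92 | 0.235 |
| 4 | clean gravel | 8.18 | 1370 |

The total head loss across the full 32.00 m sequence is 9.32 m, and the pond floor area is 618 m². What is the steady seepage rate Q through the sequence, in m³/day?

71.9

Flow is perpendicular to layering, so the layers act in series and the equivalent K is the thickness-weighted harmonic mean.
Total thickness L = 6.75 + 8.15 + 8.92 + 8.18 = 32.00 m.
Σ(b_i/K_i) = 6.75/0.183 + 8.15/1.55 + 8.92/0.235 + 8.18/1370 = 80.11 d.
K_eq = L / Σ(b_i/K_i) = 32.00 / 80.11 = 0.3995 m/day.
Q = K_eq · A · (Δh/L) = 0.3995 × 618 × (9.32/32.00) = 71.90 m³/day.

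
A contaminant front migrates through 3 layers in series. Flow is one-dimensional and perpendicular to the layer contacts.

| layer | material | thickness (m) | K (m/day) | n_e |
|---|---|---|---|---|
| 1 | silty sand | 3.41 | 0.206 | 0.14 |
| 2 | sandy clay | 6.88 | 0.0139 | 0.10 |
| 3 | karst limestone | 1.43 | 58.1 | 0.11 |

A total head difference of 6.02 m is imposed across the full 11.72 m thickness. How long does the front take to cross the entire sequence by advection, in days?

112

With flow normal to the layers, continuity requires the same specific discharge q through every layer.
Σ(b_i/K_i) = 3.41/0.206 + 6.88/0.0139 + 1.43/58.1 = 511.5 d.
q = Δh / Σ(b_i/K_i) = 6.02 / 511.5 = 0.01177 m/day.
In each layer the seepage velocity is v_i = q/n_i, so the layer transit time is t_i = b_i·n_i / q:
  layer 1 (silty sand): t_1 = 3.41 × 0.14 / 0.01177 = 40.57 d
  layer 2 (sandy clay): t_2 = 6.88 × 0.10 / 0.01177 = 58.46 d
  layer 3 (karst limestone): t_3 = 1.43 × 0.11 / 0.01177 = 13.37 d
Total t = Σ t_i = 112.4 days.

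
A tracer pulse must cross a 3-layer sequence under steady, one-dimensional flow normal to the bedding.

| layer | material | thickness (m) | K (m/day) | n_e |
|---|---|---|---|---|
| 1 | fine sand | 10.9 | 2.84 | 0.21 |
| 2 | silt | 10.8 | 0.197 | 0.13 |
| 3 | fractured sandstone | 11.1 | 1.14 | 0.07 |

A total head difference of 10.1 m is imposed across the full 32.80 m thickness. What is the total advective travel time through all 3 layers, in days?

30.3

With flow normal to the layers, continuity requires the same specific discharge q through every layer.
Σ(b_i/K_i) = 10.9/2.84 + 10.8/0.197 + 11.1/1.14 = 68.40 d.
q = Δh / Σ(b_i/K_i) = 10.1 / 68.40 = 0.1477 m/day.
In each layer the seepage velocity is v_i = q/n_i, so the layer transit time is t_i = b_i·n_i / q:
  layer 1 (fine sand): t_1 = 10.9 × 0.21 / 0.1477 = 15.50 d
  layer 2 (silt): t_2 = 10.8 × 0.13 / 0.1477 = 9.508 d
  layer 3 (fractured sandstone): t_3 = 11.1 × 0.07 / 0.1477 = 5.262 d
Total t = Σ t_i = 30.27 days.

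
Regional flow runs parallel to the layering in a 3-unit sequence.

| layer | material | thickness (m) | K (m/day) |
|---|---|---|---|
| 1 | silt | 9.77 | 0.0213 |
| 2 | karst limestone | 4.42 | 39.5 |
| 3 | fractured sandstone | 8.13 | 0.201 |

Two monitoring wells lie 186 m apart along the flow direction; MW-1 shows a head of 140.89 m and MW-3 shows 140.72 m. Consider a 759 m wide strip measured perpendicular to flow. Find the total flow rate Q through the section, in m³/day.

Flow is parallel to layering, so each bed carries its own Darcy discharge and the transmissivities add.
Σ(K_i·b_i) = 0.0213×9.77 + 39.5×4.42 + 0.201×8.13 = 176.4 m²/day.
Hydraulic gradient i = (140.89 − 140.72) / 186 = 0.17 / 186 = 0.0009140.
Q = Σ(K_i·b_i) · W · i = 176.4 × 759 × 0.0009140 = 122.4 m³/day.

122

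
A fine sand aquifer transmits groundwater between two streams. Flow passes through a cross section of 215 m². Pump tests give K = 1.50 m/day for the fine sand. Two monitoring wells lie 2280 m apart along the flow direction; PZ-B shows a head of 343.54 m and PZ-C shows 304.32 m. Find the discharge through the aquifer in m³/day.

Hydraulic gradient i = (343.54 − 304.32) / 2280 = 39.22 / 2280 = 0.01720.
Darcy's law: Q = K · A · i = 1.500 × 215.0 × 0.01720 = 5.548 m³/day.

5.55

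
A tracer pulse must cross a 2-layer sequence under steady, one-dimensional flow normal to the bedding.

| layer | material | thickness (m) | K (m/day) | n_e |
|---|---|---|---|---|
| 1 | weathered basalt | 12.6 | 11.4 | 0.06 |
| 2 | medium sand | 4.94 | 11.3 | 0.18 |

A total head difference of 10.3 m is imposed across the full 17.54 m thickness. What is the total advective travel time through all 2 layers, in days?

With flow normal to the layers, continuity requires the same specific discharge q through every layer.
Σ(b_i/K_i) = 12.6/11.4 + 4.94/11.3 = 1.542 d.
q = Δh / Σ(b_i/K_i) = 10.3 / 1.542 = 6.678 m/day.
In each layer the seepage velocity is v_i = q/n_i, so the layer transit time is t_i = b_i·n_i / q:
  layer 1 (weathered basalt): t_1 = 12.6 × 0.06 / 6.678 = 0.1132 d
  layer 2 (medium sand): t_2 = 4.94 × 0.18 / 6.678 = 0.1332 d
Total t = Σ t_i = 0.2464 days.

0.246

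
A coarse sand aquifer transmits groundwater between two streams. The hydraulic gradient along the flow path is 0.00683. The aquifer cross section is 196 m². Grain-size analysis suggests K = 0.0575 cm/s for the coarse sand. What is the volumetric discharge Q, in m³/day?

Convert K: 0.0575 cm/s × 864 = 49.68 m/day.
Hydraulic gradient i = 0.00683.
Darcy's law: Q = K · A · i = 49.68 × 196.0 × 0.006830 = 66.51 m³/day.

66.5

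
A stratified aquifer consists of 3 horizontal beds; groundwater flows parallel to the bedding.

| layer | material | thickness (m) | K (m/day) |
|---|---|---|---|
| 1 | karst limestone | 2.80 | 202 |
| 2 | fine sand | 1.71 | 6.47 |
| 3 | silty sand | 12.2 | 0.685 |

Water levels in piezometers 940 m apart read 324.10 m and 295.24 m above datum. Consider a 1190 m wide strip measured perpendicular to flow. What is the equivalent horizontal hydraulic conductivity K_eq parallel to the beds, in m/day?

35.0

Flow is parallel to layering, so each bed carries its own Darcy discharge and the transmissivities add.
Σ(K_i·b_i) = 202×2.80 + 6.47×1.71 + 0.685×12.2 = 585.0 m²/day.
Total thickness b = 16.71 m, so K_eq = Σ(K_i·b_i)/b = 35.01 m/day.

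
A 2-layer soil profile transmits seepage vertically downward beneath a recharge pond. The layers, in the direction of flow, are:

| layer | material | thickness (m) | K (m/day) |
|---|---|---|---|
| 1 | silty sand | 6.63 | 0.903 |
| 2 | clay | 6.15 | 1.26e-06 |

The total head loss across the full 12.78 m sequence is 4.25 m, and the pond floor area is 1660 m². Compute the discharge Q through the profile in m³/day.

Flow is perpendicular to layering, so the layers act in series and the equivalent K is the thickness-weighted harmonic mean.
Total thickness L = 6.63 + 6.15 = 12.78 m.
Σ(b_i/K_i) = 6.63/0.903 + 6.15/1.26e-06 = 4.881e+06 d.
K_eq = L / Σ(b_i/K_i) = 12.78 / 4.881e+06 = 2.618e-06 m/day.
Q = K_eq · A · (Δh/L) = 2.618e-06 × 1660 × (4.25/12.78) = 0.001445 m³/day.

0.00145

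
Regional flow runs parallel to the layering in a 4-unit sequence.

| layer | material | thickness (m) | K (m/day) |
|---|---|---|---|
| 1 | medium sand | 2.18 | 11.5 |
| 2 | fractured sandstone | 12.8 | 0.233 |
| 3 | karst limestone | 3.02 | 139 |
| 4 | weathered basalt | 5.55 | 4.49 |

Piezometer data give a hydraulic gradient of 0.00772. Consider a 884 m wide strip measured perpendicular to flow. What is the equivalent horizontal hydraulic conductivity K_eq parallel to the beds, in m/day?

20.1

Flow is parallel to layering, so each bed carries its own Darcy discharge and the transmissivities add.
Σ(K_i·b_i) = 11.5×2.18 + 0.233×12.8 + 139×3.02 + 4.49×5.55 = 472.8 m²/day.
Total thickness b = 23.55 m, so K_eq = Σ(K_i·b_i)/b = 20.07 m/day.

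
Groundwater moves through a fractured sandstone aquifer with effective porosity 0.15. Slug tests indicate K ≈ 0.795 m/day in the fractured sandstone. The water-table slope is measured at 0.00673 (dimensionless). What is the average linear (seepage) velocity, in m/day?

0.0357

Hydraulic gradient i = 0.00673.
Darcy flux q = K · i = 0.7950 × 0.006730 = 0.005350 m/day.
Seepage velocity v = q / n_e = 0.005350 / 0.15 = 0.03567 m/day.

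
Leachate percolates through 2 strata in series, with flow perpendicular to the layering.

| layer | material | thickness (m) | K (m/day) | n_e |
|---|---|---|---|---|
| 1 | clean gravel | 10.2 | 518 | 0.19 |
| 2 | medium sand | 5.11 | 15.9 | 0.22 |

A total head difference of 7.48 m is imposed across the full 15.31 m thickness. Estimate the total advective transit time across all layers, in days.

With flow normal to the layers, continuity requires the same specific discharge q through every layer.
Σ(b_i/K_i) = 10.2/518 + 5.11/15.9 = 0.3411 d.
q = Δh / Σ(b_i/K_i) = 7.48 / 0.3411 = 21.93 m/day.
In each layer the seepage velocity is v_i = q/n_i, so the layer transit time is t_i = b_i·n_i / q:
  layer 1 (clean gravel): t_1 = 10.2 × 0.19 / 21.93 = 0.08837 d
  layer 2 (medium sand): t_2 = 5.11 × 0.22 / 21.93 = 0.05126 d
Total t = Σ t_i = 0.1396 days.

0.140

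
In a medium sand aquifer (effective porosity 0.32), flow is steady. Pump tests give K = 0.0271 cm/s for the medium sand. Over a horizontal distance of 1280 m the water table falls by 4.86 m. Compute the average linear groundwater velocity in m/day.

Convert K: 0.0271 cm/s × 864 = 23.41 m/day.
Hydraulic gradient i = Δh / L = 4.86 / 1280 = 0.003797.
Darcy flux q = K · i = 23.41 × 0.003797 = 0.08890 m/day.
Seepage velocity v = q / n_e = 0.08890 / 0.32 = 0.2778 m/day.

0.278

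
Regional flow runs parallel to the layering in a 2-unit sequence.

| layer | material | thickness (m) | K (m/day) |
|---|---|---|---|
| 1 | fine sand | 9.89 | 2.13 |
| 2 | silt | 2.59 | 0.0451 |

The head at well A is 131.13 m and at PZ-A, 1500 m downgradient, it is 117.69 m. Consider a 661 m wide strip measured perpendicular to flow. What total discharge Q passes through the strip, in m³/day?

Flow is parallel to layering, so each bed carries its own Darcy discharge and the transmissivities add.
Σ(K_i·b_i) = 2.13×9.89 + 0.0451×2.59 = 21.18 m²/day.
Hydraulic gradient i = (131.13 − 117.69) / 1500 = 13.44 / 1500 = 0.008960.
Q = Σ(K_i·b_i) · W · i = 21.18 × 661 × 0.008960 = 125.5 m³/day.

125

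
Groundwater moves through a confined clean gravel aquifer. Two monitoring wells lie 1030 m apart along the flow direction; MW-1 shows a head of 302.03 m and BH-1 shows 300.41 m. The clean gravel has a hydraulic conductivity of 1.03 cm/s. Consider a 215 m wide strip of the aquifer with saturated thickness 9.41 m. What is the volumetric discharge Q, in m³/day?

2830

Convert K: 1.03 cm/s × 864 = 889.9 m/day.
Cross-sectional area A = 215 × 9.41 = 2023 m².
Hydraulic gradient i = (302.03 − 300.41) / 1030 = 1.62 / 1030 = 0.001573.
Darcy's law: Q = K · A · i = 889.9 × 2023 × 0.001573 = 2832 m³/day.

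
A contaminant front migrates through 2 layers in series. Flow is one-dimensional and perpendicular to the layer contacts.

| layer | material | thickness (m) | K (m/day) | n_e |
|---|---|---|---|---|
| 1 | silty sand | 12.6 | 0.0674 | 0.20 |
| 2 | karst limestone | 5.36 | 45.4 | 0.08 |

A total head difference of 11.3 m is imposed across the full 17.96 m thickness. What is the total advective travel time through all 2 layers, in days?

With flow normal to the layers, continuity requires the same specific discharge q through every layer.
Σ(b_i/K_i) = 12.6/0.0674 + 5.36/45.4 = 187.1 d.
q = Δh / Σ(b_i/K_i) = 11.3 / 187.1 = 0.06041 m/day.
In each layer the seepage velocity is v_i = q/n_i, so the layer transit time is t_i = b_i·n_i / q:
  layer 1 (silty sand): t_1 = 12.6 × 0.20 / 0.06041 = 41.72 d
  layer 2 (karst limestone): t_2 = 5.36 × 0.08 / 0.06041 = 7.098 d
Total t = Σ t_i = 48.81 days.

48.8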